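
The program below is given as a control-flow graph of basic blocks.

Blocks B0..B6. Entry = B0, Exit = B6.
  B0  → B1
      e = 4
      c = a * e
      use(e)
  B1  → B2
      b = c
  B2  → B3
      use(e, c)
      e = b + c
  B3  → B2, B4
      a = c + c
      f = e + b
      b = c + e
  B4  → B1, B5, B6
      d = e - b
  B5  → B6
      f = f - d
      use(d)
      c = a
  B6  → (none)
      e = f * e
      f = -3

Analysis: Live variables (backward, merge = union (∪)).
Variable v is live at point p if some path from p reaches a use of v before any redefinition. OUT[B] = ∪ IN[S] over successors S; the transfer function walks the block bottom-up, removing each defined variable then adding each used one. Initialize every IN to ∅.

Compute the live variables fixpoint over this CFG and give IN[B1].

Converged values:
  B0:   IN={a}   OUT={c, e}
  B1:   IN={c, e}   OUT={b, c, e}
  B2:   IN={b, c, e}   OUT={b, c, e}
  B3:   IN={b, c, e}   OUT={a, b, c, e, f}
  B4:   IN={a, b, c, e, f}   OUT={a, c, d, e, f}
  B5:   IN={a, d, e, f}   OUT={e, f}
  B6:   IN={e, f}   OUT={}

Merge at B1: OUT[B1] = IN[B2] = {b, c, e}
Applying B1's transfer function to that OUT value gives IN[B1] (row B1 above).

Answer: {c, e}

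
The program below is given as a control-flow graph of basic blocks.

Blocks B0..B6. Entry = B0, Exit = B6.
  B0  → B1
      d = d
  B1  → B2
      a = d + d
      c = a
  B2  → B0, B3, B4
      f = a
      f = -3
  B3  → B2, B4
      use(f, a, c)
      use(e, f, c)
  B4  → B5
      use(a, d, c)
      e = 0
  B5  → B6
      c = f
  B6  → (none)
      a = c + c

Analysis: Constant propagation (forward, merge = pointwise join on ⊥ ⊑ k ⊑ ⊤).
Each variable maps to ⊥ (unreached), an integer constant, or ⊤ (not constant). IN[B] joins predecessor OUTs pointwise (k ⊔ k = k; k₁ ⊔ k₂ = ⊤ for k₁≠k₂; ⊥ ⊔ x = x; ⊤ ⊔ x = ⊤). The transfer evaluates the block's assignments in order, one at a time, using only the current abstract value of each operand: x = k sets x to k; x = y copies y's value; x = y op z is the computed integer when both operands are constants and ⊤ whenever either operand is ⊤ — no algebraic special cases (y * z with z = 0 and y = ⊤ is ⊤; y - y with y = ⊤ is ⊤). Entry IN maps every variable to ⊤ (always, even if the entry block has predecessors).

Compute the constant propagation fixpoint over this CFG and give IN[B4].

Answer: {a: ⊤, b: ⊤, c: ⊤, d: ⊤, e: ⊤, f: -3}

Trace:
Fixpoint table:
  B0:   IN=(all ⊤)   OUT=(all ⊤)
  B1:   IN=(all ⊤)   OUT=(all ⊤)
  B2:   IN=(all ⊤)   OUT={f:-3; rest ⊤}
  B3:   IN={f:-3; rest ⊤}   OUT={f:-3; rest ⊤}
  B4:   IN={f:-3; rest ⊤}   OUT={e:0, f:-3; rest ⊤}
  B5:   IN={e:0, f:-3; rest ⊤}   OUT={c:-3, e:0, f:-3; rest ⊤}
  B6:   IN={c:-3, e:0, f:-3; rest ⊤}   OUT={a:-6, c:-3, e:0, f:-3; rest ⊤}

Merge at B4: IN[B4] = OUT[B2] ⊔ OUT[B3] = {a: ⊤, b: ⊤, c: ⊤, d: ⊤, e: ⊤, f: -3}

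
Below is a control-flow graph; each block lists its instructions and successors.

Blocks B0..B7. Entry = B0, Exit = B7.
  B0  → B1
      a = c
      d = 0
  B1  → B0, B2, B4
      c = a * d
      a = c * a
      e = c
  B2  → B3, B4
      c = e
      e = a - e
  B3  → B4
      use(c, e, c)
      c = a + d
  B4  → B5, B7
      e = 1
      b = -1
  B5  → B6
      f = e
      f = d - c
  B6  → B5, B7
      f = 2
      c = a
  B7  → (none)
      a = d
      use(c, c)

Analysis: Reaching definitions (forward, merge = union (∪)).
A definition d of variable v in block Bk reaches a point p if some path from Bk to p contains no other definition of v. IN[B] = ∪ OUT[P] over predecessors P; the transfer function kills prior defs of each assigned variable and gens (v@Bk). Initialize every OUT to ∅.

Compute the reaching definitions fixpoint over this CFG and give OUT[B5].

Answer: {a@B1, b@B4, c@B1, c@B2, c@B3, c@B6, d@B0, e@B4, f@B5}

Working:
Fixpoint table:
  B0:   IN={a@B1, c@B1, d@B0, e@B1}   OUT={a@B0, c@B1, d@B0, e@B1}
  B1:   IN={a@B0, c@B1, d@B0, e@B1}   OUT={a@B1, c@B1, d@B0, e@B1}
  B2:   IN={a@B1, c@B1, d@B0, e@B1}   OUT={a@B1, c@B2, d@B0, e@B2}
  B3:   IN={a@B1, c@B2, d@B0, e@B2}   OUT={a@B1, c@B3, d@B0, e@B2}
  B4:   IN={a@B1, c@B1, c@B2, c@B3, d@B0, e@B1, e@B2}   OUT={a@B1, b@B4, c@B1, c@B2, c@B3, d@B0, e@B4}
  B5:   IN={a@B1, b@B4, c@B1, c@B2, c@B3, c@B6, d@B0, e@B4, f@B6}   OUT={a@B1, b@B4, c@B1, c@B2, c@B3, c@B6, d@B0, e@B4, f@B5}
  B6:   IN={a@B1, b@B4, c@B1, c@B2, c@B3, c@B6, d@B0, e@B4, f@B5}   OUT={a@B1, b@B4, c@B6, d@B0, e@B4, f@B6}
  B7:   IN={a@B1, b@B4, c@B1, c@B2, c@B3, c@B6, d@B0, e@B4, f@B6}   OUT={a@B7, b@B4, c@B1, c@B2, c@B3, c@B6, d@B0, e@B4, f@B6}

Merge at B5: IN[B5] = OUT[B4] ⊔ OUT[B6] = {a@B1, b@B4, c@B1, c@B2, c@B3, c@B6, d@B0, e@B4, f@B6}
Applying B5's transfer function to that IN value gives OUT[B5] (row B5 above).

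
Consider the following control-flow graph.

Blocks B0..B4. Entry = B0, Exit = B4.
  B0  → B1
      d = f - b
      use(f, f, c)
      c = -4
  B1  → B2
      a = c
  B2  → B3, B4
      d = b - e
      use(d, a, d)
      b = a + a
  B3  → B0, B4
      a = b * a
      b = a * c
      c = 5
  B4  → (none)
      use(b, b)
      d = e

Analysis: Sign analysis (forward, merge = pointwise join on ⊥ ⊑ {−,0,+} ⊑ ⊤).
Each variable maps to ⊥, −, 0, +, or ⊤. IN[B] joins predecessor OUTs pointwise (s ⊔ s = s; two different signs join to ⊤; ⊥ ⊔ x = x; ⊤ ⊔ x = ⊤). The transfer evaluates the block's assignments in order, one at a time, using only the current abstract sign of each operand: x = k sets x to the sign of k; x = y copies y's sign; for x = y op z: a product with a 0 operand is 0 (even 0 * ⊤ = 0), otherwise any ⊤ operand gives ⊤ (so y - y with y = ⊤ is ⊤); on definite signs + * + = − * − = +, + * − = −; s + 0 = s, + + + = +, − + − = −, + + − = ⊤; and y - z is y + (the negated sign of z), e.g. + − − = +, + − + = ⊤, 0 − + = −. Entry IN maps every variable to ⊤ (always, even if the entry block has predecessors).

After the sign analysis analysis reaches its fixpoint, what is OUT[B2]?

Answer: {a: -, b: -, c: -, d: ⊤, e: ⊤, f: ⊤}

Derivation:
Per-block solution:
  B0:   IN=(all ⊤)   OUT={c:-; rest ⊤}
  B1:   IN={c:-; rest ⊤}   OUT={a:-, c:-; rest ⊤}
  B2:   IN={a:-, c:-; rest ⊤}   OUT={a:-, b:-, c:-; rest ⊤}
  B3:   IN={a:-, b:-, c:-; rest ⊤}   OUT={a:+, b:-, c:+; rest ⊤}
  B4:   IN={b:-; rest ⊤}   OUT={b:-; rest ⊤}

Merge at B2: IN[B2] = OUT[B1] = {a: -, b: ⊤, c: -, d: ⊤, e: ⊤, f: ⊤}
Applying B2's transfer function to that IN value gives OUT[B2] (row B2 above).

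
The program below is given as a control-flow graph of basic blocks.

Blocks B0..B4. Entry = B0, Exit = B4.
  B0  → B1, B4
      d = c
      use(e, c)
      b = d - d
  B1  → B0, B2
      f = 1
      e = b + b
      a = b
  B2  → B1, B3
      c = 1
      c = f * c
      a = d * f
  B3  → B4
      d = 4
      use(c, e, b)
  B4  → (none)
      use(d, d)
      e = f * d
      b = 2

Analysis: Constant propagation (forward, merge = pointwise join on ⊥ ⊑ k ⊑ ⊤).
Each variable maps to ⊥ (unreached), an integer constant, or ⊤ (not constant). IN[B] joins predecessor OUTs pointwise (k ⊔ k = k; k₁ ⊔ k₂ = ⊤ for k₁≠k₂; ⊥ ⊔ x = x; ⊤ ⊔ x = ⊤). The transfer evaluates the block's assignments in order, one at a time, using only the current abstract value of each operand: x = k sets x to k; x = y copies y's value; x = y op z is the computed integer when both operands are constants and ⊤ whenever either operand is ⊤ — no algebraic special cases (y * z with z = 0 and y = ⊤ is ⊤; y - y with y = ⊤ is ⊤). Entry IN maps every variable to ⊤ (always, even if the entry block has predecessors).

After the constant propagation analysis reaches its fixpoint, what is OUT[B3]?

Fixpoint table:
  B0: | IN=(all ⊤) | OUT=(all ⊤)
  B1: | IN=(all ⊤) | OUT={f:1; rest ⊤}
  B2: | IN={f:1; rest ⊤} | OUT={c:1, f:1; rest ⊤}
  B3: | IN={c:1, f:1; rest ⊤} | OUT={c:1, d:4, f:1; rest ⊤}
  B4: | IN=(all ⊤) | OUT={b:2; rest ⊤}

Merge at B3: IN[B3] = OUT[B2] = {a: ⊤, b: ⊤, c: 1, d: ⊤, e: ⊤, f: 1}
Applying B3's transfer function to that IN value gives OUT[B3] (row B3 above).

Answer: {a: ⊤, b: ⊤, c: 1, d: 4, e: ⊤, f: 1}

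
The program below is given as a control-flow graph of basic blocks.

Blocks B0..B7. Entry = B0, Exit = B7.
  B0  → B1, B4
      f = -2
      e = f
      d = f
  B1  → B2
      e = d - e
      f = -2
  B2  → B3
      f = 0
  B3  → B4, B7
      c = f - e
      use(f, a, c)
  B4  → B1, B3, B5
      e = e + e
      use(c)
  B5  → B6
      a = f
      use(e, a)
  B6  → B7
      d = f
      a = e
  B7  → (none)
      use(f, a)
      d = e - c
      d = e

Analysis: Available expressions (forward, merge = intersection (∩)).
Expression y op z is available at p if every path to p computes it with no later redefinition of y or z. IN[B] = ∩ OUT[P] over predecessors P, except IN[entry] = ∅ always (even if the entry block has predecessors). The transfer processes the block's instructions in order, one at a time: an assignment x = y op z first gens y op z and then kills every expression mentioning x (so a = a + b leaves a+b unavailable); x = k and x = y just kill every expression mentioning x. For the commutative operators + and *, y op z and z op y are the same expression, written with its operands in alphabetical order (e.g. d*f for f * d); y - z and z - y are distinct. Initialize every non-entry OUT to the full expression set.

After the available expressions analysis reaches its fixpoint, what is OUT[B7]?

Converged values:
  B0:   IN={}   OUT={}
  B1:   IN={}   OUT={}
  B2:   IN={}   OUT={}
  B3:   IN={}   OUT={f-e}
  B4:   IN={}   OUT={}
  B5:   IN={}   OUT={}
  B6:   IN={}   OUT={}
  B7:   IN={}   OUT={e-c}

Merge at B7: IN[B7] = OUT[B3] ∩ OUT[B6] = {}
Applying B7's transfer function to that IN value gives OUT[B7] (row B7 above).

Answer: {e-c}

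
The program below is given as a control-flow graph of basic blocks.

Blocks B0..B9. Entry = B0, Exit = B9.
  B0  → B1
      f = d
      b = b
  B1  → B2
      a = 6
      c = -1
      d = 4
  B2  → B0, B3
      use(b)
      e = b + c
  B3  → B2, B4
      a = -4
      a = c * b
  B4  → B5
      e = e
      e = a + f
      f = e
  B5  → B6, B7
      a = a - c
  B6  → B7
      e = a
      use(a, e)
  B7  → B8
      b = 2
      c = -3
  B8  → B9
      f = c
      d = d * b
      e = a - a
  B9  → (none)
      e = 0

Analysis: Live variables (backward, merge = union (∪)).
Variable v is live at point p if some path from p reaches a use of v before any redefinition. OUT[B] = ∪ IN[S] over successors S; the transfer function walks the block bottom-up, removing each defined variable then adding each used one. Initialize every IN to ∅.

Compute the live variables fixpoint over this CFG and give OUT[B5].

Answer: {a, d}

Working:
Converged values:
  B0:   IN={b, d}   OUT={b, f}
  B1:   IN={b, f}   OUT={b, c, d, f}
  B2:   IN={b, c, d, f}   OUT={b, c, d, e, f}
  B3:   IN={b, c, d, e, f}   OUT={a, b, c, d, e, f}
  B4:   IN={a, c, d, e, f}   OUT={a, c, d}
  B5:   IN={a, c, d}   OUT={a, d}
  B6:   IN={a, d}   OUT={a, d}
  B7:   IN={a, d}   OUT={a, b, c, d}
  B8:   IN={a, b, c, d}   OUT={}
  B9:   IN={}   OUT={}

Merge at B5: OUT[B5] = IN[B6] ⊔ IN[B7] = {a, d}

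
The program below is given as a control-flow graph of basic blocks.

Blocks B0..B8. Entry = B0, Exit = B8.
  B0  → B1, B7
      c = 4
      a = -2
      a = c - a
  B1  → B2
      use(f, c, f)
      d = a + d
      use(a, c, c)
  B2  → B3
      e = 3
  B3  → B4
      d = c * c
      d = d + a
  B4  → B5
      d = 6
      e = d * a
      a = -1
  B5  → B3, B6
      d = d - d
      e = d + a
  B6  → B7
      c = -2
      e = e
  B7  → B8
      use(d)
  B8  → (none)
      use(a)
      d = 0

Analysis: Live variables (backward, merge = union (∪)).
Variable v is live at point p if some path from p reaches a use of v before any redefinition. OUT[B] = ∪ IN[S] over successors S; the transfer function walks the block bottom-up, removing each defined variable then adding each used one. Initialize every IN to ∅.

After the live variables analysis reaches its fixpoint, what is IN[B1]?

Converged values:
  B0:  IN={d, f}  OUT={a, c, d, f}
  B1:  IN={a, c, d, f}  OUT={a, c}
  B2:  IN={a, c}  OUT={a, c}
  B3:  IN={a, c}  OUT={a, c}
  B4:  IN={a, c}  OUT={a, c, d}
  B5:  IN={a, c, d}  OUT={a, c, d, e}
  B6:  IN={a, d, e}  OUT={a, d}
  B7:  IN={a, d}  OUT={a}
  B8:  IN={a}  OUT={}

Merge at B1: OUT[B1] = IN[B2] = {a, c}
Applying B1's transfer function to that OUT value gives IN[B1] (row B1 above).

Answer: {a, c, d, f}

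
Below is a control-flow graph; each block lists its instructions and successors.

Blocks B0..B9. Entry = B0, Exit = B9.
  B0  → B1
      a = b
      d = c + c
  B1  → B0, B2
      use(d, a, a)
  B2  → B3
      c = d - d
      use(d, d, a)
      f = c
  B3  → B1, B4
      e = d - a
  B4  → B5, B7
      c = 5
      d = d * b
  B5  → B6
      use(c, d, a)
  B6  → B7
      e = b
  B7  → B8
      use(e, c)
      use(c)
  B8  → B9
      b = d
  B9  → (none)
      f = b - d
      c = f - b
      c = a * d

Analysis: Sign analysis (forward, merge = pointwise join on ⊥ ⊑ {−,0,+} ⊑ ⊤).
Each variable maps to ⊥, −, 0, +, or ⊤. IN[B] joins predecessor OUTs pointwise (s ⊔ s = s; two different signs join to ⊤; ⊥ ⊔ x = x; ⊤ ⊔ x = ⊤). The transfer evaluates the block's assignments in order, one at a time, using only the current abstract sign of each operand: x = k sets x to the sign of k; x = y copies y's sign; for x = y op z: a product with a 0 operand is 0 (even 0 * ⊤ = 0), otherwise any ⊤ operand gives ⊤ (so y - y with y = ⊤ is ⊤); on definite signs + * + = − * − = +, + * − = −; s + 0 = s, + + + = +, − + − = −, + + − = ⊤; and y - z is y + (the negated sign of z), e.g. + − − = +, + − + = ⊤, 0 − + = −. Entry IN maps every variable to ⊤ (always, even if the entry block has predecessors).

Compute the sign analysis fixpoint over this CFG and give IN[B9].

Answer: {a: ⊤, b: ⊤, c: +, d: ⊤, e: ⊤, f: ⊤}

Trace:
Fixpoint table:
  B0:  IN=(all ⊤)  OUT=(all ⊤)
  B1:  IN=(all ⊤)  OUT=(all ⊤)
  B2:  IN=(all ⊤)  OUT=(all ⊤)
  B3:  IN=(all ⊤)  OUT=(all ⊤)
  B4:  IN=(all ⊤)  OUT={c:+; rest ⊤}
  B5:  IN={c:+; rest ⊤}  OUT={c:+; rest ⊤}
  B6:  IN={c:+; rest ⊤}  OUT={c:+; rest ⊤}
  B7:  IN={c:+; rest ⊤}  OUT={c:+; rest ⊤}
  B8:  IN={c:+; rest ⊤}  OUT={c:+; rest ⊤}
  B9:  IN={c:+; rest ⊤}  OUT=(all ⊤)

Merge at B9: IN[B9] = OUT[B8] = {a: ⊤, b: ⊤, c: +, d: ⊤, e: ⊤, f: ⊤}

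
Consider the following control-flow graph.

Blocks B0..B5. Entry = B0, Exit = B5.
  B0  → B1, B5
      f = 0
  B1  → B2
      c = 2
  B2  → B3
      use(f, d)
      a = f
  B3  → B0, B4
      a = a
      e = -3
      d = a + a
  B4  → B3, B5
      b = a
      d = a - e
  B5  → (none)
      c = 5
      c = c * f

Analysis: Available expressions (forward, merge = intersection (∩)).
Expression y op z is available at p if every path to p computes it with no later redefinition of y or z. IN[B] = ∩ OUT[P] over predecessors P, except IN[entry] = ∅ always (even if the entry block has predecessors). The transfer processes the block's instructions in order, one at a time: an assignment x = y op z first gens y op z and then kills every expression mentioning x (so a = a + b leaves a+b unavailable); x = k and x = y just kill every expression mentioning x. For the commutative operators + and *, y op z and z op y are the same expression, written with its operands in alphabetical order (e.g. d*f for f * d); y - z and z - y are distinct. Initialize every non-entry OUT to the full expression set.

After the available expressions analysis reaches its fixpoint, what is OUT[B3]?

Answer: {a+a}

Derivation:
Per-block solution:
  B0:  IN={}  OUT={}
  B1:  IN={}  OUT={}
  B2:  IN={}  OUT={}
  B3:  IN={}  OUT={a+a}
  B4:  IN={a+a}  OUT={a+a, a-e}
  B5:  IN={}  OUT={}

Merge at B3: IN[B3] = OUT[B2] ∩ OUT[B4] = {}
Applying B3's transfer function to that IN value gives OUT[B3] (row B3 above).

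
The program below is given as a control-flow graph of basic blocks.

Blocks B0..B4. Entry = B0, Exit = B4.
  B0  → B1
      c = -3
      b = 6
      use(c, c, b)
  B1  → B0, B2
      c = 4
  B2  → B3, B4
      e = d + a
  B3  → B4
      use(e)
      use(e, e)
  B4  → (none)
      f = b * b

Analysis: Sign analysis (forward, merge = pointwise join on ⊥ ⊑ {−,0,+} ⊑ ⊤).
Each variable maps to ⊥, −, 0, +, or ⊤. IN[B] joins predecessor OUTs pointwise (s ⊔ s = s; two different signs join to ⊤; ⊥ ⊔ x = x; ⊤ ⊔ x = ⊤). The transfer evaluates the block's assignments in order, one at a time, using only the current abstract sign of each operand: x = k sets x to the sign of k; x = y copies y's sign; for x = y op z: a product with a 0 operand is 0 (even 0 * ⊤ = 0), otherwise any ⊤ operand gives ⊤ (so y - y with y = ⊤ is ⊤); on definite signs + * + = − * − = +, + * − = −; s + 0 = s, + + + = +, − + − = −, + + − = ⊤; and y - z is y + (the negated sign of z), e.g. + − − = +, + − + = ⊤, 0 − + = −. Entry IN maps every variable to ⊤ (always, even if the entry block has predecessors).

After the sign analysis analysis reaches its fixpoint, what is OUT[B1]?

Fixpoint table:
  B0:   IN=(all ⊤)   OUT={b:+, c:-; rest ⊤}
  B1:   IN={b:+, c:-; rest ⊤}   OUT={b:+, c:+; rest ⊤}
  B2:   IN={b:+, c:+; rest ⊤}   OUT={b:+, c:+; rest ⊤}
  B3:   IN={b:+, c:+; rest ⊤}   OUT={b:+, c:+; rest ⊤}
  B4:   IN={b:+, c:+; rest ⊤}   OUT={b:+, c:+, f:+; rest ⊤}

Merge at B1: IN[B1] = OUT[B0] = {a: ⊤, b: +, c: -, d: ⊤, e: ⊤, f: ⊤}
Applying B1's transfer function to that IN value gives OUT[B1] (row B1 above).

Answer: {a: ⊤, b: +, c: +, d: ⊤, e: ⊤, f: ⊤}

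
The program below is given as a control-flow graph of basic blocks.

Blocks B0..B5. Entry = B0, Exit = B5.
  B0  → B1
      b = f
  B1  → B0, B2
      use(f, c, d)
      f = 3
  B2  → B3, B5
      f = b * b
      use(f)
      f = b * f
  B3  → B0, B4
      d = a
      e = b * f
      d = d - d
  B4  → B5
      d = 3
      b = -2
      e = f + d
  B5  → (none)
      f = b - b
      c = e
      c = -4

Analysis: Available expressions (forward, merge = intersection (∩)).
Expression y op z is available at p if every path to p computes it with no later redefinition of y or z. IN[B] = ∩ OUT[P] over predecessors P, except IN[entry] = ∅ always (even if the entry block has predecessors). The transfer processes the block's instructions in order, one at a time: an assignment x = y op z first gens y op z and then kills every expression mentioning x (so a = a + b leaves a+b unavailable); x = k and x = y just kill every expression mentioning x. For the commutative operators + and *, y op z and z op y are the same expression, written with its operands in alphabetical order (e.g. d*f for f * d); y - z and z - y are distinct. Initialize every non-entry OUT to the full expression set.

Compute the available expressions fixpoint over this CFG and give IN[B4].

Answer: {b*b, b*f}

Working:
Fixpoint table:
  B0: | IN={} | OUT={}
  B1: | IN={} | OUT={}
  B2: | IN={} | OUT={b*b}
  B3: | IN={b*b} | OUT={b*b, b*f}
  B4: | IN={b*b, b*f} | OUT={d+f}
  B5: | IN={} | OUT={b-b}

Merge at B4: IN[B4] = OUT[B3] = {b*b, b*f}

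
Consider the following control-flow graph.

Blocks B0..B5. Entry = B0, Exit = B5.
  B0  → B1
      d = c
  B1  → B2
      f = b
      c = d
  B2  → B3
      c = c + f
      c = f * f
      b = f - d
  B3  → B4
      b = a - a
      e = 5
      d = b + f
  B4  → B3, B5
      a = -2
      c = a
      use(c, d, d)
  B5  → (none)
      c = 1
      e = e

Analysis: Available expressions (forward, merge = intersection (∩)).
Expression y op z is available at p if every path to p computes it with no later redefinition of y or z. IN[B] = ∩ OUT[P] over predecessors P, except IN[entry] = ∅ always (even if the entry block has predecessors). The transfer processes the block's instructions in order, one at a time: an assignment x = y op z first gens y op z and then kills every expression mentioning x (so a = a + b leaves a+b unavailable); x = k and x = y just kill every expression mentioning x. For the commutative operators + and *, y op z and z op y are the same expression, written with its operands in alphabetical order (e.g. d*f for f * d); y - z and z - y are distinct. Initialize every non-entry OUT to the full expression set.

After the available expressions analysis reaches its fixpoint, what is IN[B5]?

Converged values:
  B0: | IN={} | OUT={}
  B1: | IN={} | OUT={}
  B2: | IN={} | OUT={f*f, f-d}
  B3: | IN={f*f} | OUT={a-a, b+f, f*f}
  B4: | IN={a-a, b+f, f*f} | OUT={b+f, f*f}
  B5: | IN={b+f, f*f} | OUT={b+f, f*f}

Merge at B5: IN[B5] = OUT[B4] = {b+f, f*f}

Answer: {b+f, f*f}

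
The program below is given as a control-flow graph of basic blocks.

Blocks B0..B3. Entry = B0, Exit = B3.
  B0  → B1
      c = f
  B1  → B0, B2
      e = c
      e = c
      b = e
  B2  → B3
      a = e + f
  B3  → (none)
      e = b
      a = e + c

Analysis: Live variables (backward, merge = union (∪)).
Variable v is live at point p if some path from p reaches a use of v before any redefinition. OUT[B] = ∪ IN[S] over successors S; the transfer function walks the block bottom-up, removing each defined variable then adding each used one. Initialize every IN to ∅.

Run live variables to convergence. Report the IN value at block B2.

Converged values:
  B0:  IN={f}  OUT={c, f}
  B1:  IN={c, f}  OUT={b, c, e, f}
  B2:  IN={b, c, e, f}  OUT={b, c}
  B3:  IN={b, c}  OUT={}

Merge at B2: OUT[B2] = IN[B3] = {b, c}
Applying B2's transfer function to that OUT value gives IN[B2] (row B2 above).

Answer: {b, c, e, f}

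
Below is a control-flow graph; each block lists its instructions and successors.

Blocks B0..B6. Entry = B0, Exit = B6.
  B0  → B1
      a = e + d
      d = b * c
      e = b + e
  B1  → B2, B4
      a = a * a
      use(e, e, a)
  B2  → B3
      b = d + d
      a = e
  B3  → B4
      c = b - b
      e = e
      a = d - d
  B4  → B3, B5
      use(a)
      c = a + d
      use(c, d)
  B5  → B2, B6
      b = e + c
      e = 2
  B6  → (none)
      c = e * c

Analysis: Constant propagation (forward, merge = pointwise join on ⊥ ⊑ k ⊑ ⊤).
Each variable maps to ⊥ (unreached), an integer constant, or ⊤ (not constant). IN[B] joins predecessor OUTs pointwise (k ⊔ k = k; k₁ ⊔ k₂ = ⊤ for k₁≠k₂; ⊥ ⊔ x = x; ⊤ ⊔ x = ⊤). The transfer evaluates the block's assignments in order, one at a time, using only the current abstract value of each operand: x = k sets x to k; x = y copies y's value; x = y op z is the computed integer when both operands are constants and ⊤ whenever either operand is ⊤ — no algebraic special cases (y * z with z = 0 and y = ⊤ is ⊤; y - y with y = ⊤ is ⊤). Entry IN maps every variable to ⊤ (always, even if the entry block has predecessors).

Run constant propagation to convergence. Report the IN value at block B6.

Answer: {a: ⊤, b: ⊤, c: ⊤, d: ⊤, e: 2, f: ⊤}

Trace:
Per-block solution:
  B0: | IN=(all ⊤) | OUT=(all ⊤)
  B1: | IN=(all ⊤) | OUT=(all ⊤)
  B2: | IN=(all ⊤) | OUT=(all ⊤)
  B3: | IN=(all ⊤) | OUT=(all ⊤)
  B4: | IN=(all ⊤) | OUT=(all ⊤)
  B5: | IN=(all ⊤) | OUT={e:2; rest ⊤}
  B6: | IN={e:2; rest ⊤} | OUT={e:2; rest ⊤}

Merge at B6: IN[B6] = OUT[B5] = {a: ⊤, b: ⊤, c: ⊤, d: ⊤, e: 2, f: ⊤}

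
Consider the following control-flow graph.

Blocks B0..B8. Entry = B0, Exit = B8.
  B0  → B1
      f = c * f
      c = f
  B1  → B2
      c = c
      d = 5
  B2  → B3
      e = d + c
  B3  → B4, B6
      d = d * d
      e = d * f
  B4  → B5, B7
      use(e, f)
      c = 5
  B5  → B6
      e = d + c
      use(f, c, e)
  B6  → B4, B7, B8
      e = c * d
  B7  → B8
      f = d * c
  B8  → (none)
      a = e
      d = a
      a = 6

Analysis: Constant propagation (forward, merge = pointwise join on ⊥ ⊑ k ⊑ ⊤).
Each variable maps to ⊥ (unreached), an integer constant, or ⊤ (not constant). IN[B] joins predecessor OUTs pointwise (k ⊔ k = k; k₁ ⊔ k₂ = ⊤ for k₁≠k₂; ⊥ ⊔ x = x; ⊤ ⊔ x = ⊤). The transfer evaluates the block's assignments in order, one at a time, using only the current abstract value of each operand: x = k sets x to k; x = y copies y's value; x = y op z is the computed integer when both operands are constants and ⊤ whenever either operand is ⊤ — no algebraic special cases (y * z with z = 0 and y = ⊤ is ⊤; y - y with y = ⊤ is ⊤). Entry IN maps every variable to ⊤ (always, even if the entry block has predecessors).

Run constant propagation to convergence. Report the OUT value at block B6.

Per-block solution:
  B0:   IN=(all ⊤)   OUT=(all ⊤)
  B1:   IN=(all ⊤)   OUT={d:5; rest ⊤}
  B2:   IN={d:5; rest ⊤}   OUT={d:5; rest ⊤}
  B3:   IN={d:5; rest ⊤}   OUT={d:25; rest ⊤}
  B4:   IN={d:25; rest ⊤}   OUT={c:5, d:25; rest ⊤}
  B5:   IN={c:5, d:25; rest ⊤}   OUT={c:5, d:25, e:30; rest ⊤}
  B6:   IN={d:25; rest ⊤}   OUT={d:25; rest ⊤}
  B7:   IN={d:25; rest ⊤}   OUT={d:25; rest ⊤}
  B8:   IN={d:25; rest ⊤}   OUT={a:6; rest ⊤}

Merge at B6: IN[B6] = OUT[B3] ⊔ OUT[B5] = {a: ⊤, b: ⊤, c: ⊤, d: 25, e: ⊤, f: ⊤}
Applying B6's transfer function to that IN value gives OUT[B6] (row B6 above).

Answer: {a: ⊤, b: ⊤, c: ⊤, d: 25, e: ⊤, f: ⊤}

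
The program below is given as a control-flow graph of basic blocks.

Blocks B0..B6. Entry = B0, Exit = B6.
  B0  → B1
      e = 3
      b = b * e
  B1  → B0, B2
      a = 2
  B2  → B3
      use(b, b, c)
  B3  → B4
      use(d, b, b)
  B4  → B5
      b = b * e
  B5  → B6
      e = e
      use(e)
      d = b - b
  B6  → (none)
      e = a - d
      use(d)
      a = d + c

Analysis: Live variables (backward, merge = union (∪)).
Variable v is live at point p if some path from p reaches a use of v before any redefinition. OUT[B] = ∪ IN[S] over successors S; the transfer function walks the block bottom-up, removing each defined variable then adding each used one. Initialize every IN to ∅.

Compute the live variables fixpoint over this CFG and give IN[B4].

Per-block solution:
  B0: | IN={b, c, d} | OUT={b, c, d, e}
  B1: | IN={b, c, d, e} | OUT={a, b, c, d, e}
  B2: | IN={a, b, c, d, e} | OUT={a, b, c, d, e}
  B3: | IN={a, b, c, d, e} | OUT={a, b, c, e}
  B4: | IN={a, b, c, e} | OUT={a, b, c, e}
  B5: | IN={a, b, c, e} | OUT={a, c, d}
  B6: | IN={a, c, d} | OUT={}

Merge at B4: OUT[B4] = IN[B5] = {a, b, c, e}
Applying B4's transfer function to that OUT value gives IN[B4] (row B4 above).

Answer: {a, b, c, e}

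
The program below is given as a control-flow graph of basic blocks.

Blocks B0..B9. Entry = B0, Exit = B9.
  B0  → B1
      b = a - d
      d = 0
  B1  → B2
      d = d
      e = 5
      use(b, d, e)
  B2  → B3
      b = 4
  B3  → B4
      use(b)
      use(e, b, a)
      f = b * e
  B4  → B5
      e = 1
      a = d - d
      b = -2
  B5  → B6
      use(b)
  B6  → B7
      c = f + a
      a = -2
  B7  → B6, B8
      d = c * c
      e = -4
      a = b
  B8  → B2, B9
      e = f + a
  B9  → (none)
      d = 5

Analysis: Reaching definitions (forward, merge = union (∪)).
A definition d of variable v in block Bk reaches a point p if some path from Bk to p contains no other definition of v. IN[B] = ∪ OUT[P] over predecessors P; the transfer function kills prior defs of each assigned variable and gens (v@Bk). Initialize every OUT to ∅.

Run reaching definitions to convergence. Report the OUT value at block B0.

Answer: {b@B0, d@B0}

Derivation:
Fixpoint table:
  B0:   IN={}   OUT={b@B0, d@B0}
  B1:   IN={b@B0, d@B0}   OUT={b@B0, d@B1, e@B1}
  B2:   IN={a@B7, b@B0, b@B4, c@B6, d@B1, d@B7, e@B1, e@B8, f@B3}   OUT={a@B7, b@B2, c@B6, d@B1, d@B7, e@B1, e@B8, f@B3}
  B3:   IN={a@B7, b@B2, c@B6, d@B1, d@B7, e@B1, e@B8, f@B3}   OUT={a@B7, b@B2, c@B6, d@B1, d@B7, e@B1, e@B8, f@B3}
  B4:   IN={a@B7, b@B2, c@B6, d@B1, d@B7, e@B1, e@B8, f@B3}   OUT={a@B4, b@B4, c@B6, d@B1, d@B7, e@B4, f@B3}
  B5:   IN={a@B4, b@B4, c@B6, d@B1, d@B7, e@B4, f@B3}   OUT={a@B4, b@B4, c@B6, d@B1, d@B7, e@B4, f@B3}
  B6:   IN={a@B4, a@B7, b@B4, c@B6, d@B1, d@B7, e@B4, e@B7, f@B3}   OUT={a@B6, b@B4, c@B6, d@B1, d@B7, e@B4, e@B7, f@B3}
  B7:   IN={a@B6, b@B4, c@B6, d@B1, d@B7, e@B4, e@B7, f@B3}   OUT={a@B7, b@B4, c@B6, d@B7, e@B7, f@B3}
  B8:   IN={a@B7, b@B4, c@B6, d@B7, e@B7, f@B3}   OUT={a@B7, b@B4, c@B6, d@B7, e@B8, f@B3}
  B9:   IN={a@B7, b@B4, c@B6, d@B7, e@B8, f@B3}   OUT={a@B7, b@B4, c@B6, d@B9, e@B8, f@B3}

B0 is the boundary node: IN[B0] = {}
Applying B0's transfer function to that IN value gives OUT[B0] (row B0 above).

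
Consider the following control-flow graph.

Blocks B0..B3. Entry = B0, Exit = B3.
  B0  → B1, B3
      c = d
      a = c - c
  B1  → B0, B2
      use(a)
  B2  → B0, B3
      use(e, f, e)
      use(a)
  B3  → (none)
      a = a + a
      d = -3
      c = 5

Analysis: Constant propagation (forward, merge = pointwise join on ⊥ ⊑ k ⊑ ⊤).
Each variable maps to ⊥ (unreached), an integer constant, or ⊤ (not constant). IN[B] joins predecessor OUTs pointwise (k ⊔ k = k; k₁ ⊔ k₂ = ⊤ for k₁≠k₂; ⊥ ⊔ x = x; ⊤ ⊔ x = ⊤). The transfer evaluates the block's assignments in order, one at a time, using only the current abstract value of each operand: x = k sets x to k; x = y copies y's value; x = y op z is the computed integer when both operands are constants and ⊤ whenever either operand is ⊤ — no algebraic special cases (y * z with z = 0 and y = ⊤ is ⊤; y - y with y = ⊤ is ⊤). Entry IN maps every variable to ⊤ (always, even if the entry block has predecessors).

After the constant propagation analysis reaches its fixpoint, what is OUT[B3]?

Answer: {a: ⊤, b: ⊤, c: 5, d: -3, e: ⊤, f: ⊤}

Working:
Per-block solution:
  B0: | IN=(all ⊤) | OUT=(all ⊤)
  B1: | IN=(all ⊤) | OUT=(all ⊤)
  B2: | IN=(all ⊤) | OUT=(all ⊤)
  B3: | IN=(all ⊤) | OUT={c:5, d:-3; rest ⊤}

Merge at B3: IN[B3] = OUT[B0] ⊔ OUT[B2] = {a: ⊤, b: ⊤, c: ⊤, d: ⊤, e: ⊤, f: ⊤}
Applying B3's transfer function to that IN value gives OUT[B3] (row B3 above).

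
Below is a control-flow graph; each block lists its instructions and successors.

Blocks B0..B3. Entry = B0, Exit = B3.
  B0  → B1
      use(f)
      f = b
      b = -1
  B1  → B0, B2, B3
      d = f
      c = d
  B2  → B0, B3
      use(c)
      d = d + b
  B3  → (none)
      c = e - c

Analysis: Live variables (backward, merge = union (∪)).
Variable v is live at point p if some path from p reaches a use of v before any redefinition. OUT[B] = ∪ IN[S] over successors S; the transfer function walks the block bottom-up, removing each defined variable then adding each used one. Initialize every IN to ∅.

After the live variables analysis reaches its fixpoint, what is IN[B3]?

Converged values:
  B0:   IN={b, e, f}   OUT={b, e, f}
  B1:   IN={b, e, f}   OUT={b, c, d, e, f}
  B2:   IN={b, c, d, e, f}   OUT={b, c, e, f}
  B3:   IN={c, e}   OUT={}

B3 is the boundary node: OUT[B3] = {}
Applying B3's transfer function to that OUT value gives IN[B3] (row B3 above).

Answer: {c, e}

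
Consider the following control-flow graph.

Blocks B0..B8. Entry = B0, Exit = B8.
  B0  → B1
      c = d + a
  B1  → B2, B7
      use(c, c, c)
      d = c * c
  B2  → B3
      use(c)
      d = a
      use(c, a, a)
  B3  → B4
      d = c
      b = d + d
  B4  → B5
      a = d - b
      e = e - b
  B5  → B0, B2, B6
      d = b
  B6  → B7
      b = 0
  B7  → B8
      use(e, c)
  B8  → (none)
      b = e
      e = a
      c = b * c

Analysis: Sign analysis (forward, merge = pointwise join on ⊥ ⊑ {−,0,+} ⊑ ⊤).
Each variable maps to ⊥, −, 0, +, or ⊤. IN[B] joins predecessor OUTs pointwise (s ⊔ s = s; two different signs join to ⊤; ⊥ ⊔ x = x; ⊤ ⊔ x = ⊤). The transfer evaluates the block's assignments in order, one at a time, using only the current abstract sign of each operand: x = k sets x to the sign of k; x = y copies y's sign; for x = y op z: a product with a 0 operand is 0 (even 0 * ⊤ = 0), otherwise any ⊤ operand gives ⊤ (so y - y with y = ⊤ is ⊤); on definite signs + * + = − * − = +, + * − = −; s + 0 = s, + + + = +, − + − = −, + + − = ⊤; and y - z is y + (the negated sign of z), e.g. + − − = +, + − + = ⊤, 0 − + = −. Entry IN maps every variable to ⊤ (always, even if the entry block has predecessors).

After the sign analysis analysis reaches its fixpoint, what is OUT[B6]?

Answer: {a: ⊤, b: 0, c: ⊤, d: ⊤, e: ⊤, f: ⊤}

Trace:
Per-block solution:
  B0: | IN=(all ⊤) | OUT=(all ⊤)
  B1: | IN=(all ⊤) | OUT=(all ⊤)
  B2: | IN=(all ⊤) | OUT=(all ⊤)
  B3: | IN=(all ⊤) | OUT=(all ⊤)
  B4: | IN=(all ⊤) | OUT=(all ⊤)
  B5: | IN=(all ⊤) | OUT=(all ⊤)
  B6: | IN=(all ⊤) | OUT={b:0; rest ⊤}
  B7: | IN=(all ⊤) | OUT=(all ⊤)
  B8: | IN=(all ⊤) | OUT=(all ⊤)

Merge at B6: IN[B6] = OUT[B5] = {a: ⊤, b: ⊤, c: ⊤, d: ⊤, e: ⊤, f: ⊤}
Applying B6's transfer function to that IN value gives OUT[B6] (row B6 above).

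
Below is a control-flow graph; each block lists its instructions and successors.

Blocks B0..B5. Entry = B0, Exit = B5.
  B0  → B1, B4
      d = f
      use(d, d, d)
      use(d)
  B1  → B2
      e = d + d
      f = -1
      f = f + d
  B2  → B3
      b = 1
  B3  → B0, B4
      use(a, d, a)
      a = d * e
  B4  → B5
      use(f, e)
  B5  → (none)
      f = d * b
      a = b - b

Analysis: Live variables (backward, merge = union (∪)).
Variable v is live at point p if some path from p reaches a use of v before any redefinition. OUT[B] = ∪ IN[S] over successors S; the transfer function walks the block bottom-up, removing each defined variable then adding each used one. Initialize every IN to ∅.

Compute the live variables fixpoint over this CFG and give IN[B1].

Answer: {a, d}

Trace:
Fixpoint table:
  B0:  IN={a, b, e, f}  OUT={a, b, d, e, f}
  B1:  IN={a, d}  OUT={a, d, e, f}
  B2:  IN={a, d, e, f}  OUT={a, b, d, e, f}
  B3:  IN={a, b, d, e, f}  OUT={a, b, d, e, f}
  B4:  IN={b, d, e, f}  OUT={b, d}
  B5:  IN={b, d}  OUT={}

Merge at B1: OUT[B1] = IN[B2] = {a, d, e, f}
Applying B1's transfer function to that OUT value gives IN[B1] (row B1 above).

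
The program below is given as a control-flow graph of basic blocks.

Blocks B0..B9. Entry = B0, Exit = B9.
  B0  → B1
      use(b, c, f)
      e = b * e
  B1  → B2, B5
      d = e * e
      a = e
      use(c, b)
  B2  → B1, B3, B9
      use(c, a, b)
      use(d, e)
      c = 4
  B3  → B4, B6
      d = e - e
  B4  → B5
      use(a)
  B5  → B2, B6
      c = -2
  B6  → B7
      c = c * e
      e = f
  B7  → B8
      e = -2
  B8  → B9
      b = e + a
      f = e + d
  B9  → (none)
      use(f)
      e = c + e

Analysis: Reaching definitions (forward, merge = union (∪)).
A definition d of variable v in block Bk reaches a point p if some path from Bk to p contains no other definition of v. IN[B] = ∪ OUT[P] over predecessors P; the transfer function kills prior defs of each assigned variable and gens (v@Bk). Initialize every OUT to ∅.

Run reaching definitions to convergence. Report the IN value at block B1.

Converged values:
  B0:  IN={}  OUT={e@B0}
  B1:  IN={a@B1, c@B2, d@B1, d@B3, e@B0}  OUT={a@B1, c@B2, d@B1, e@B0}
  B2:  IN={a@B1, c@B2, c@B5, d@B1, d@B3, e@B0}  OUT={a@B1, c@B2, d@B1, d@B3, e@B0}
  B3:  IN={a@B1, c@B2, d@B1, d@B3, e@B0}  OUT={a@B1, c@B2, d@B3, e@B0}
  B4:  IN={a@B1, c@B2, d@B3, e@B0}  OUT={a@B1, c@B2, d@B3, e@B0}
  B5:  IN={a@B1, c@B2, d@B1, d@B3, e@B0}  OUT={a@B1, c@B5, d@B1, d@B3, e@B0}
  B6:  IN={a@B1, c@B2, c@B5, d@B1, d@B3, e@B0}  OUT={a@B1, c@B6, d@B1, d@B3, e@B6}
  B7:  IN={a@B1, c@B6, d@B1, d@B3, e@B6}  OUT={a@B1, c@B6, d@B1, d@B3, e@B7}
  B8:  IN={a@B1, c@B6, d@B1, d@B3, e@B7}  OUT={a@B1, b@B8, c@B6, d@B1, d@B3, e@B7, f@B8}
  B9:  IN={a@B1, b@B8, c@B2, c@B6, d@B1, d@B3, e@B0, e@B7, f@B8}  OUT={a@B1, b@B8, c@B2, c@B6, d@B1, d@B3, e@B9, f@B8}

Merge at B1: IN[B1] = OUT[B0] ⊔ OUT[B2] = {a@B1, c@B2, d@B1, d@B3, e@B0}

Answer: {a@B1, c@B2, d@B1, d@B3, e@B0}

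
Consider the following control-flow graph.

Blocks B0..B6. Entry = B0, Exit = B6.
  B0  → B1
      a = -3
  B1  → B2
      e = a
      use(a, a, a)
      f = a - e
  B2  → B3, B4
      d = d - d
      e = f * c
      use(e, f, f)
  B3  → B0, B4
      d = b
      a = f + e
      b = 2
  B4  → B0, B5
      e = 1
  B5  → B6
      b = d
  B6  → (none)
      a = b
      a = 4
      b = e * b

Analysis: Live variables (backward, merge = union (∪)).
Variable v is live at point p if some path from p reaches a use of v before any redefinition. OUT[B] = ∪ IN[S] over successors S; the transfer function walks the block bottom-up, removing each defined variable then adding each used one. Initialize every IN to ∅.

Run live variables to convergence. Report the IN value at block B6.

Per-block solution:
  B0:   IN={b, c, d}   OUT={a, b, c, d}
  B1:   IN={a, b, c, d}   OUT={b, c, d, f}
  B2:   IN={b, c, d, f}   OUT={b, c, d, e, f}
  B3:   IN={b, c, e, f}   OUT={b, c, d}
  B4:   IN={b, c, d}   OUT={b, c, d, e}
  B5:   IN={d, e}   OUT={b, e}
  B6:   IN={b, e}   OUT={}

B6 is the boundary node: OUT[B6] = {}
Applying B6's transfer function to that OUT value gives IN[B6] (row B6 above).

Answer: {b, e}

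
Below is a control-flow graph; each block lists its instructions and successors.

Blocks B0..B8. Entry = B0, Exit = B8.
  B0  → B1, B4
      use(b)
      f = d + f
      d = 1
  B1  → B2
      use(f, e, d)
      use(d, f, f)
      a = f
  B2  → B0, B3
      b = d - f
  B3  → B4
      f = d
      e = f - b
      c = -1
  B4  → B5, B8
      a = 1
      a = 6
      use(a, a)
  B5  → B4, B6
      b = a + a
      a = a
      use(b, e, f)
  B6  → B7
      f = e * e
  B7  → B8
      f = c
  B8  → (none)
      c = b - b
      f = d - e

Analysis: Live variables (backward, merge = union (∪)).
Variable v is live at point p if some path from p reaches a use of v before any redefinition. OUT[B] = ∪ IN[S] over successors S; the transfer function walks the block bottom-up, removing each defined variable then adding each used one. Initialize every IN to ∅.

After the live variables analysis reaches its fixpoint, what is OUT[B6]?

Answer: {b, c, d, e}

Working:
Per-block solution:
  B0:   IN={b, c, d, e, f}   OUT={b, c, d, e, f}
  B1:   IN={c, d, e, f}   OUT={c, d, e, f}
  B2:   IN={c, d, e, f}   OUT={b, c, d, e, f}
  B3:   IN={b, d}   OUT={b, c, d, e, f}
  B4:   IN={b, c, d, e, f}   OUT={a, b, c, d, e, f}
  B5:   IN={a, c, d, e, f}   OUT={b, c, d, e, f}
  B6:   IN={b, c, d, e}   OUT={b, c, d, e}
  B7:   IN={b, c, d, e}   OUT={b, d, e}
  B8:   IN={b, d, e}   OUT={}

Merge at B6: OUT[B6] = IN[B7] = {b, c, d, e}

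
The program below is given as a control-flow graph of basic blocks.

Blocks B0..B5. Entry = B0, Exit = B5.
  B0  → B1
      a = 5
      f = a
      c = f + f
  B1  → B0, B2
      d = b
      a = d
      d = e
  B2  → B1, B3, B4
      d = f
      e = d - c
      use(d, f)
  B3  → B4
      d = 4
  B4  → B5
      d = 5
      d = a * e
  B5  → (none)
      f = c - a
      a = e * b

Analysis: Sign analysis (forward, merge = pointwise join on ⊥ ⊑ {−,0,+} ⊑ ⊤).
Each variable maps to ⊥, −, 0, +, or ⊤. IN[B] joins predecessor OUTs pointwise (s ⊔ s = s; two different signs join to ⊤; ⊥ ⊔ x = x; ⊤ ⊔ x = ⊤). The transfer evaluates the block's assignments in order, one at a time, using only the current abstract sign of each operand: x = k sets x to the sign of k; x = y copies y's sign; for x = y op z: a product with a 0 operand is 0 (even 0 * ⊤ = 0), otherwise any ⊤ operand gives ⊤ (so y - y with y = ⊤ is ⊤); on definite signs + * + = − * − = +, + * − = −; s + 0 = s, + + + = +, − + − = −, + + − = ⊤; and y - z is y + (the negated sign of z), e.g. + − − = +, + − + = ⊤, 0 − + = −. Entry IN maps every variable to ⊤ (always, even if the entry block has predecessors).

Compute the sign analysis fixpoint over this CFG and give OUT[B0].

Answer: {a: +, b: ⊤, c: +, d: ⊤, e: ⊤, f: +}

Trace:
Per-block solution:
  B0:   IN=(all ⊤)   OUT={a:+, c:+, f:+; rest ⊤}
  B1:   IN={c:+, f:+; rest ⊤}   OUT={c:+, f:+; rest ⊤}
  B2:   IN={c:+, f:+; rest ⊤}   OUT={c:+, d:+, f:+; rest ⊤}
  B3:   IN={c:+, d:+, f:+; rest ⊤}   OUT={c:+, d:+, f:+; rest ⊤}
  B4:   IN={c:+, d:+, f:+; rest ⊤}   OUT={c:+, f:+; rest ⊤}
  B5:   IN={c:+, f:+; rest ⊤}   OUT={c:+; rest ⊤}

Merge at B0 (entry node, so the boundary value (all ⊤) is joined with the incoming edge(s)): IN[B0] = (all ⊤) ⊔ OUT[B1] = {a: ⊤, b: ⊤, c: ⊤, d: ⊤, e: ⊤, f: ⊤}
Applying B0's transfer function to that IN value gives OUT[B0] (row B0 above).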